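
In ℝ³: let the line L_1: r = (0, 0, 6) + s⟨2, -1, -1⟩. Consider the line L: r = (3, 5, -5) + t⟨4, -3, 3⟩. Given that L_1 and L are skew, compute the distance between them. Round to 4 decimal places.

Common perpendicular direction n = (2, -1, -1) × (4, -3, 3) = (-6, -10, -2).
With w = (3, 5, -5) − (0, 0, 6) = (3, 5, -11), w · n = -46.
Distance = |w · n| / |n| = |-46| / √140 ≈ 3.8877.

3.8877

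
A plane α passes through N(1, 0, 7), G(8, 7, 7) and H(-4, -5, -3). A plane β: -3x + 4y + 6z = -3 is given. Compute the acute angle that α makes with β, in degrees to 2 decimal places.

NG = (7, 7, 0), NH = (-5, -5, -10); a normal to α is NG × NH = (-70, 70, 0).
Using N: α has equation -70x + 70y = -70.
cos θ = |n₁·n₂| / (|n₁||n₂|) = |490| / (√9800 · √61).
θ = arccos(0.63375) ≈ 50.67°.

50.67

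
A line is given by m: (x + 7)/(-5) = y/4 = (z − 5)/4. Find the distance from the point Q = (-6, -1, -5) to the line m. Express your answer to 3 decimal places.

7.738

m has direction (-5, 4, 4) through (-7, 0, 5).
Taking (-7, 0, 5) on m with direction v = (-5, 4, 4): w = Q − (-7, 0, 5) = (1, -1, -10), and w × v = (36, 46, -1).
Distance = |w × v| / |v| = √3413 / √57 ≈ 7.738.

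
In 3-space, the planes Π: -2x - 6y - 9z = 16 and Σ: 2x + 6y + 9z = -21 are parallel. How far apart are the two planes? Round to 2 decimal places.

Rescale Σ by 1/(-1): -2x - 6y - 9z = 21. Then distance = |16 − 21| / √121 ≈ 0.45.

0.45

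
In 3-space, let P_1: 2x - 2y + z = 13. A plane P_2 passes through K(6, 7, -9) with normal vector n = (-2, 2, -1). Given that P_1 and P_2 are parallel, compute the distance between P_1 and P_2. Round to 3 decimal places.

8.000

P_2: n·r = n·K gives -2x + 2y - z = 11.
Rescale P_2 by 1/(-1): 2x - 2y + z = -11. Then distance = |13 − (-11)| / √9 ≈ 8.000.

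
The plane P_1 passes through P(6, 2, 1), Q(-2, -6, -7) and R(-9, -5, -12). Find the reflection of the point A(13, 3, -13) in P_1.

(-5, -3, 11)

PQ = (-8, -8, -8), PR = (-15, -7, -13); a normal to P_1 is PQ × PR = (48, 16, -64).
Using P: P_1 has equation 48x + 16y - 64z = 256.
λ = (n·A − d)/|n|² = (1504 − 256)/6656 = 3/16.
Reflection = A − 2λn = (13, 3, -13) − (3/8)·(48, 16, -64) = (-5, -3, 11).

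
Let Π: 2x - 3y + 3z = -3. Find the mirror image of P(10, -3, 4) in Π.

(2, 9, -8)

λ = (n·P − d)/|n|² = (41 − (-3))/22 = 2.
Reflection = P − 2λn = (10, -3, 4) − 4·(2, -3, 3) = (2, 9, -8).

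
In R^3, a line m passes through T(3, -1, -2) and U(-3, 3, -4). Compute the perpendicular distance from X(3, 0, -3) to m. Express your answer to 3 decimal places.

1.165

A direction vector for m is U − T = (-6, 4, -2).
Taking (3, -1, -2) on m with direction v = (-6, 4, -2): w = X − (3, -1, -2) = (0, 1, -1), and w × v = (2, 6, 6).
Distance = |w × v| / |v| = √76 / √56 ≈ 1.165.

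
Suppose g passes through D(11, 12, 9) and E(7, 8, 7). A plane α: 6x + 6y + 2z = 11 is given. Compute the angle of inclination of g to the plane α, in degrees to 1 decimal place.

A direction vector for g is E − D = (-4, -4, -2).
sin θ = |n·v| / (|n||v|) = |-52| / (√76 · √36) = 0.99413.
θ ≈ 83.8°.

83.8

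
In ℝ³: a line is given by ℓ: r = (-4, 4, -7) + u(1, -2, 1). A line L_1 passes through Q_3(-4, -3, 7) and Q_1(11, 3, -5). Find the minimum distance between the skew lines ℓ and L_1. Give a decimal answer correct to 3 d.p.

A direction vector for L_1 is Q_1 − Q_3 = (15, 6, -12).
Common perpendicular direction n = (1, -2, 1) × (15, 6, -12) = (18, 27, 36).
With w = (-4, -3, 7) − (-4, 4, -7) = (0, -7, 14), w · n = 315.
Distance = |w · n| / |n| = |315| / √2349 ≈ 6.499.

6.499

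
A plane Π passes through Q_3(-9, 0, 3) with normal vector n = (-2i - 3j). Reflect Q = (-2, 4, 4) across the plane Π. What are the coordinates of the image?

(-10, -8, 4)

Π: n·r = n·Q_3 gives -2x - 3y = 18.
λ = (n·Q − d)/|n|² = (-8 − 18)/13 = -2.
Reflection = Q − 2λn = (-2, 4, 4) − (-4)·(-2, -3, 0) = (-10, -8, 4).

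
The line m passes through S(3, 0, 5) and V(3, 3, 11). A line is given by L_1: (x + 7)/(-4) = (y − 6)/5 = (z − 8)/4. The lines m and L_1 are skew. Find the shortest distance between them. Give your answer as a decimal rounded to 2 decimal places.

A direction vector for m is V − S = (0, 3, 6).
L_1 has direction (-4, 5, 4) through (-7, 6, 8).
Common perpendicular direction n = (0, 3, 6) × (-4, 5, 4) = (-18, -24, 12).
With w = (-7, 6, 8) − (3, 0, 5) = (-10, 6, 3), w · n = 72.
Distance = |w · n| / |n| = |72| / √1044 ≈ 2.23.

2.23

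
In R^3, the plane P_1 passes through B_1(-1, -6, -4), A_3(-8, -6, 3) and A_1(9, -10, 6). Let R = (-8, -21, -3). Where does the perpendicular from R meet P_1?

(-5, -6, 0)

B_1A_3 = (-7, 0, 7), B_1A_1 = (10, -4, 10); a normal to P_1 is B_1A_3 × B_1A_1 = (28, 140, 28).
Using B_1: P_1 has equation 28x + 140y + 28z = -980.
Foot = R − λn with λ = (n·R − d)/|n|² = (-3248 − (-980))/21168 = -3/28.
Foot = (-8, -21, -3) − (-3/28)·(28, 140, 28) = (-5, -6, 0).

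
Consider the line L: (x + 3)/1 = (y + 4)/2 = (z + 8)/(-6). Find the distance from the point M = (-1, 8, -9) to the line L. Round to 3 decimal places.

11.137

L has direction (1, 2, -6) through (-3, -4, -8).
Taking (-3, -4, -8) on L with direction v = (1, 2, -6): w = M − (-3, -4, -8) = (2, 12, -1), and w × v = (-70, 11, -8).
Distance = |w × v| / |v| = √5085 / √41 ≈ 11.137.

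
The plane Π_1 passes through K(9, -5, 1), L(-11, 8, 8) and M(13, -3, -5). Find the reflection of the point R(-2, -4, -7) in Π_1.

KL = (-20, 13, 7), KM = (4, 2, -6); a normal to Π_1 is KL × KM = (-92, -92, -92).
Using K: Π_1 has equation -92x - 92y - 92z = -460.
λ = (n·R − d)/|n|² = (1196 − (-460))/25392 = 3/46.
Reflection = R − 2λn = (-2, -4, -7) − (3/23)·(-92, -92, -92) = (10, 8, 5).

(10, 8, 5)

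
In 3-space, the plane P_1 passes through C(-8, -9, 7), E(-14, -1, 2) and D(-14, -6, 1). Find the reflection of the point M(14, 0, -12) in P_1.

(-30, -8, 28)

CE = (-6, 8, -5), CD = (-6, 3, -6); a normal to P_1 is CE × CD = (-33, -6, 30).
Using C: P_1 has equation -33x - 6y + 30z = 528.
λ = (n·M − d)/|n|² = (-822 − 528)/2025 = -2/3.
Reflection = M − 2λn = (14, 0, -12) − (-4/3)·(-33, -6, 30) = (-30, -8, 28).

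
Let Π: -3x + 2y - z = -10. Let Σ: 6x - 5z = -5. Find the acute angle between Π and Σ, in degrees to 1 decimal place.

63.6

cos θ = |n₁·n₂| / (|n₁||n₂|) = |-13| / (√14 · √61).
θ = arccos(0.44485) ≈ 63.6°.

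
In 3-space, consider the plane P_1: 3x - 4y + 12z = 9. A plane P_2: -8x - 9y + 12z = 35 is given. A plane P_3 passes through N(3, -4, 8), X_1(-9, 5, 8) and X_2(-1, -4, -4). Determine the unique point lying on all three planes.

NX_1 = (-12, 9, 0), NX_2 = (-4, 0, -12); a normal to P_3 is NX_1 × NX_2 = (-108, -144, 36).
Using N: P_3 has equation -108x - 144y + 36z = 540.
Solving the 3×3 linear system 3x - 4y + 12z = 9, -8x - 9y + 12z = 35, -108x - 144y + 36z = 540 (e.g. by elimination or Cramer's rule, determinant = 10404) gives (-1, -3, 0).

(-1, -3, 0)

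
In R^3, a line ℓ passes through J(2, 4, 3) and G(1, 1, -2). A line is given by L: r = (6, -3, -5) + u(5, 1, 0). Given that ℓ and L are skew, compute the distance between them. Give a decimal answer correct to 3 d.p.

2.854

A direction vector for ℓ is G − J = (-1, -3, -5).
Common perpendicular direction n = (-1, -3, -5) × (5, 1, 0) = (5, -25, 14).
With w = (6, -3, -5) − (2, 4, 3) = (4, -7, -8), w · n = 83.
Distance = |w · n| / |n| = |83| / √846 ≈ 2.854.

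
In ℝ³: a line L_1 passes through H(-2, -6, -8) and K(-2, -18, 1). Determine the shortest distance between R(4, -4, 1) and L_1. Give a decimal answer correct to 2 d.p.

10.32

A direction vector for L_1 is K − H = (0, -12, 9).
Taking (-2, -6, -8) on L_1 with direction v = (0, -12, 9): w = R − (-2, -6, -8) = (6, 2, 9), and w × v = (126, -54, -72).
Distance = |w × v| / |v| = √23976 / √225 ≈ 10.32.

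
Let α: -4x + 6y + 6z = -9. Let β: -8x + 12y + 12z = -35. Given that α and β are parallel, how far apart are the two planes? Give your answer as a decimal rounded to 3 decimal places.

Rescale β by 1/2: -4x + 6y + 6z = -35/2. Then distance = |-9 − (-35/2)| / √88 ≈ 0.906.

0.906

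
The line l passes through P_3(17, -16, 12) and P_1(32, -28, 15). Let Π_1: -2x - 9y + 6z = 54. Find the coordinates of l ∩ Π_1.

(-3, 0, 8)

A direction vector for l is P_1 − P_3 = (15, -12, 3).
Substitute r = (17, -16, 12) + t(15, -12, 3) into the plane: 182 + 96t = 54, so t = -4/3.
Intersection: (17, -16, 12) + (-4/3)·(15, -12, 3) = (-3, 0, 8).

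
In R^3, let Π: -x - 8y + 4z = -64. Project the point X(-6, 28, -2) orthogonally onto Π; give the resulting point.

(-8, 12, 6)

Foot = X − λn with λ = (n·X − d)/|n|² = (-226 − (-64))/81 = -2.
Foot = (-6, 28, -2) − (-2)·(-1, -8, 4) = (-8, 12, 6).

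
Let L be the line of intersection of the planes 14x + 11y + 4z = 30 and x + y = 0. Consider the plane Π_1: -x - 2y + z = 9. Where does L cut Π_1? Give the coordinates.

(6, -6, 3)

Direction of L: (14, 11, 4) × (1, 1, 0) = (-4, 4, 3).
A point on L: solving the two plane equations with x = 14 gives (14, -14, -3).
Substitute r = (14, -14, -3) + t(-4, 4, 3) into the plane: 11 + (-1)t = 9, so t = 2.
Intersection: (14, -14, -3) + 2·(-4, 4, 3) = (6, -6, 3).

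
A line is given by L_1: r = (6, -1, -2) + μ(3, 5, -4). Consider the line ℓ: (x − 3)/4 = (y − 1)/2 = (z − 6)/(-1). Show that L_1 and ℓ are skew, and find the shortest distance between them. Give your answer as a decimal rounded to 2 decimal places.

7.60

ℓ has direction (4, 2, -1) through (3, 1, 6).
Common perpendicular direction n = (3, 5, -4) × (4, 2, -1) = (3, -13, -14).
With w = (3, 1, 6) − (6, -1, -2) = (-3, 2, 8), w · n = -147.
Since n ≠ 0 the lines are not parallel, and w · n = -147 ≠ 0 so they do not intersect; hence they are skew.
Distance = |w · n| / |n| = |-147| / √374 ≈ 7.60.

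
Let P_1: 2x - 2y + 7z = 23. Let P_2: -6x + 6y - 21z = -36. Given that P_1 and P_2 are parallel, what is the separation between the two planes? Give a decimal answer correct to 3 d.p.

Rescale P_2 by 1/(-3): 2x - 2y + 7z = 12. Then distance = |23 − 12| / √57 ≈ 1.457.

1.457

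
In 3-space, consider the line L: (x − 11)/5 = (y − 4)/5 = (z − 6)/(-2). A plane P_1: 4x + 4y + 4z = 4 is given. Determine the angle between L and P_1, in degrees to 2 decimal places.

L has direction (5, 5, -2) through (11, 4, 6).
sin θ = |n·v| / (|n||v|) = |32| / (√48 · √54) = 0.62854.
θ ≈ 38.94°.

38.94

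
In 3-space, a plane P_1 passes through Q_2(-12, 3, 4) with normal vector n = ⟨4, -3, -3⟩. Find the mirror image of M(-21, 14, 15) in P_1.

(3, -4, -3)

P_1: n·r = n·Q_2 gives 4x - 3y - 3z = -69.
λ = (n·M − d)/|n|² = (-171 − (-69))/34 = -3.
Reflection = M − 2λn = (-21, 14, 15) − (-6)·(4, -3, -3) = (3, -4, -3).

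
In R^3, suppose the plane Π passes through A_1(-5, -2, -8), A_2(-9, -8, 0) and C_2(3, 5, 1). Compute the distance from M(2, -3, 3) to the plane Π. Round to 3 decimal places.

A_1A_2 = (-4, -6, 8), A_1C_2 = (8, 7, 9); a normal to Π is A_1A_2 × A_1C_2 = (-110, 100, 20).
Using A_1: Π has equation -110x + 100y + 20z = 190.
n·M − d = (-110)·(2) + (100)·(-3) + (20)·(3) − 190 = -650; |n| = √22500.
Distance = |-650| / √22500 = 650/√22500 ≈ 4.333.

4.333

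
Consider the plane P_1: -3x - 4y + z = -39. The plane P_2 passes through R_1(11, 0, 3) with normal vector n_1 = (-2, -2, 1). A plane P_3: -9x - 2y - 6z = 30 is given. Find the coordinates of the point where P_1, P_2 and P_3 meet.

(-4, 12, -3)

P_2: n_1·r = n_1·R_1 gives -2x - 2y + z = -19.
Solving the 3×3 linear system -3x - 4y + z = -39, -2x - 2y + z = -19, -9x - 2y - 6z = 30 (e.g. by elimination or Cramer's rule, determinant = 28) gives (-4, 12, -3).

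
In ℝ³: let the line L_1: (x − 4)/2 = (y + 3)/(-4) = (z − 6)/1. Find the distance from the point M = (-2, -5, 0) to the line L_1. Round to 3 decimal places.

8.440

L_1 has direction (2, -4, 1) through (4, -3, 6).
Taking (4, -3, 6) on L_1 with direction v = (2, -4, 1): w = M − (4, -3, 6) = (-6, -2, -6), and w × v = (-26, -6, 28).
Distance = |w × v| / |v| = √1496 / √21 ≈ 8.440.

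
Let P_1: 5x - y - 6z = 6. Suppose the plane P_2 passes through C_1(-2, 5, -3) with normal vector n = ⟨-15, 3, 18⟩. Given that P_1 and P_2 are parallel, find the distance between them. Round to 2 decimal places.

0.38

P_2: n·r = n·C_1 gives -15x + 3y + 18z = -9.
Rescale P_2 by 1/(-3): 5x - y - 6z = 3. Then distance = |6 − 3| / √62 ≈ 0.38.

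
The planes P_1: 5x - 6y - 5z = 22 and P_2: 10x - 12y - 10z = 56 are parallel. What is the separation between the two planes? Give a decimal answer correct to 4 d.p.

Rescale P_2 by 1/2: 5x - 6y - 5z = 28. Then distance = |22 − 28| / √86 ≈ 0.6470.

0.6470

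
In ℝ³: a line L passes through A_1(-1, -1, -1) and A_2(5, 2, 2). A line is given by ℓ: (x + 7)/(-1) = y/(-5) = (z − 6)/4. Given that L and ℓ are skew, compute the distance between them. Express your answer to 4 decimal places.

8.0829

A direction vector for L is A_2 − A_1 = (6, 3, 3).
ℓ has direction (-1, -5, 4) through (-7, 0, 6).
Common perpendicular direction n = (6, 3, 3) × (-1, -5, 4) = (27, -27, -27).
With w = (-7, 0, 6) − (-1, -1, -1) = (-6, 1, 7), w · n = -378.
Distance = |w · n| / |n| = |-378| / √2187 ≈ 8.0829.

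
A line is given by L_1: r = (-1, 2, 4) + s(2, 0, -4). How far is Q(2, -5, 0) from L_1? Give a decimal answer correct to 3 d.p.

7.057

Taking (-1, 2, 4) on L_1 with direction v = (2, 0, -4): w = Q − (-1, 2, 4) = (3, -7, -4), and w × v = (28, 4, 14).
Distance = |w × v| / |v| = √996 / √20 ≈ 7.057.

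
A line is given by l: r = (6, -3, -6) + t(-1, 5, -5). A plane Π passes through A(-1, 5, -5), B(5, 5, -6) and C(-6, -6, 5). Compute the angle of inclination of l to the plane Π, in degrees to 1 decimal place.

6.1

AB = (6, 0, -1), AC = (-5, -11, 10); a normal to Π is AB × AC = (-11, -55, -66).
Using A: Π has equation -11x - 55y - 66z = 66.
sin θ = |n·v| / (|n||v|) = |66| / (√7502 · √51) = 0.10670.
θ ≈ 6.1°.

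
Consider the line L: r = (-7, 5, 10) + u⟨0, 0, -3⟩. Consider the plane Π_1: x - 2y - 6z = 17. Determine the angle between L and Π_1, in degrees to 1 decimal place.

sin θ = |n·v| / (|n||v|) = |18| / (√41 · √9) = 0.93704.
θ ≈ 69.6°.

69.6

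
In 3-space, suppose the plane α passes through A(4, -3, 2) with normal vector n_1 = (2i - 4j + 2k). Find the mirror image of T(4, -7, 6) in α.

(0, 1, 2)

α: n_1·r = n_1·A gives 2x - 4y + 2z = 24.
λ = (n·T − d)/|n|² = (48 − 24)/24 = 1.
Reflection = T − 2λn = (4, -7, 6) − 2·(2, -4, 2) = (0, 1, 2).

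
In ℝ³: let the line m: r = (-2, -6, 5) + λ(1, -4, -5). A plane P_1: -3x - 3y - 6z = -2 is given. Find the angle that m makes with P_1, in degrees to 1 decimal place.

sin θ = |n·v| / (|n||v|) = |39| / (√54 · √42) = 0.81892.
θ ≈ 55.0°.

55.0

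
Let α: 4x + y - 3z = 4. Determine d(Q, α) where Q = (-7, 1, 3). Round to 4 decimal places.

7.8446

n·Q − d = (4)·(-7) + (1)·(1) + (-3)·(3) − 4 = -40; |n| = √26.
Distance = |-40| / √26 = 40/√26 ≈ 7.8446.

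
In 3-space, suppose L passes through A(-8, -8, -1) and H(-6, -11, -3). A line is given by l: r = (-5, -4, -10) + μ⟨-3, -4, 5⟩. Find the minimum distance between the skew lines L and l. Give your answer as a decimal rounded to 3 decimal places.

2.355

A direction vector for L is H − A = (2, -3, -2).
Common perpendicular direction n = (2, -3, -2) × (-3, -4, 5) = (-23, -4, -17).
With w = (-5, -4, -10) − (-8, -8, -1) = (3, 4, -9), w · n = 68.
Distance = |w · n| / |n| = |68| / √834 ≈ 2.355.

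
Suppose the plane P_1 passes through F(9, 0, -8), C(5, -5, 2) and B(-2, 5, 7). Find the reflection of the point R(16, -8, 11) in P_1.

(-4, -16, -1)

FC = (-4, -5, 10), FB = (-11, 5, 15); a normal to P_1 is FC × FB = (-125, -50, -75).
Using F: P_1 has equation -125x - 50y - 75z = -525.
λ = (n·R − d)/|n|² = (-2425 − (-525))/23750 = -2/25.
Reflection = R − 2λn = (16, -8, 11) − (-4/25)·(-125, -50, -75) = (-4, -16, -1).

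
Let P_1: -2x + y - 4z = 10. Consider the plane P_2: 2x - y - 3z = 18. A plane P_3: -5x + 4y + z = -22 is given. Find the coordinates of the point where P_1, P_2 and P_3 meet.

Solving the 3×3 linear system -2x + y - 4z = 10, 2x - y - 3z = 18, -5x + 4y + z = -22 (e.g. by elimination or Cramer's rule, determinant = -21) gives (2, -2, -4).

(2, -2, -4)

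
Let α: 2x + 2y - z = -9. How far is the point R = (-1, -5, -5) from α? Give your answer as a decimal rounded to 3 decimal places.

0.667

n·R − d = (2)·(-1) + (2)·(-5) + (-1)·(-5) − (-9) = 2; |n| = √9.
Distance = |2| / √9 = 2/√9 ≈ 0.667.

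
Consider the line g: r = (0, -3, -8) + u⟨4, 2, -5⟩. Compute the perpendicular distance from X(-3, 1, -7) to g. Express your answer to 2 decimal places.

Taking (0, -3, -8) on g with direction v = (4, 2, -5): w = X − (0, -3, -8) = (-3, 4, 1), and w × v = (-22, -11, -22).
Distance = |w × v| / |v| = √1089 / √45 ≈ 4.92.

4.92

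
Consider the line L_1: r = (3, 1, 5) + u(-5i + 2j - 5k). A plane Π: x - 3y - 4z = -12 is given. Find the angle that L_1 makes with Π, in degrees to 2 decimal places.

13.90

sin θ = |n·v| / (|n||v|) = |9| / (√26 · √54) = 0.24019.
θ ≈ 13.90°.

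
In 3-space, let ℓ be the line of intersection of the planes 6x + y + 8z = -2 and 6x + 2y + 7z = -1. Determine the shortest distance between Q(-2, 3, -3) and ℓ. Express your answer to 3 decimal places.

Direction of ℓ: (6, 1, 8) × (6, 2, 7) = (-9, 6, 6).
A point on ℓ: solving the two plane equations with x = -5 gives (-5, 4, 3).
Taking (-5, 4, 3) on ℓ with direction v = (-9, 6, 6): w = Q − (-5, 4, 3) = (3, -1, -6), and w × v = (30, 36, 9).
Distance = |w × v| / |v| = √2277 / √153 ≈ 3.858.

3.858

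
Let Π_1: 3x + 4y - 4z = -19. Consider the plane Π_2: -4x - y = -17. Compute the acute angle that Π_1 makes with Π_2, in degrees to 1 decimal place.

52.7

cos θ = |n₁·n₂| / (|n₁||n₂|) = |-16| / (√41 · √17).
θ = arccos(0.60604) ≈ 52.7°.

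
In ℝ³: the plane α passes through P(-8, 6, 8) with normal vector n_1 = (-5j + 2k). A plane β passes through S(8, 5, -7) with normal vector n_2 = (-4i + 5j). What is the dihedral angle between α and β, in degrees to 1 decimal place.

α: n_1·r = n_1·P gives -5y + 2z = -14.
β: n_2·r = n_2·S gives -4x + 5y = -7.
cos θ = |n₁·n₂| / (|n₁||n₂|) = |-25| / (√29 · √41).
θ = arccos(0.72502) ≈ 43.5°.

43.5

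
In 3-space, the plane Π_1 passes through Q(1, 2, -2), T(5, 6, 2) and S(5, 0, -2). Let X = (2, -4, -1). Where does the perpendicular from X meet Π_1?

QT = (4, 4, 4), QS = (4, -2, 0); a normal to Π_1 is QT × QS = (8, 16, -24).
Using Q: Π_1 has equation 8x + 16y - 24z = 88.
Foot = X − λn with λ = (n·X − d)/|n|² = (-24 − 88)/896 = -1/8.
Foot = (2, -4, -1) − (-1/8)·(8, 16, -24) = (3, -2, -4).

(3, -2, -4)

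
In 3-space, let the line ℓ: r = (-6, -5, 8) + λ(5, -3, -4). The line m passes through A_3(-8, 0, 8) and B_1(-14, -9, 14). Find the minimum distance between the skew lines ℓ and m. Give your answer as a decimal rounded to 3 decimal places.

A direction vector for m is B_1 − A_3 = (-6, -9, 6).
Common perpendicular direction n = (5, -3, -4) × (-6, -9, 6) = (-54, -6, -63).
With w = (-8, 0, 8) − (-6, -5, 8) = (-2, 5, 0), w · n = 78.
Distance = |w · n| / |n| = |78| / √6921 ≈ 0.938.

0.938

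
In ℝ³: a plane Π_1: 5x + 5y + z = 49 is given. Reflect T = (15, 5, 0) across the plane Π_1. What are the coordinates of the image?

(5, -5, -2)

λ = (n·T − d)/|n|² = (100 − 49)/51 = 1.
Reflection = T − 2λn = (15, 5, 0) − 2·(5, 5, 1) = (5, -5, -2).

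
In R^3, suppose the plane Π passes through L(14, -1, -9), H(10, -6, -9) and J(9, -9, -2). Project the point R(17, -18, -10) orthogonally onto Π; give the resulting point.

LH = (-4, -5, 0), LJ = (-5, -8, 7); a normal to Π is LH × LJ = (-35, 28, 7).
Using L: Π has equation -35x + 28y + 7z = -581.
Foot = R − λn with λ = (n·R − d)/|n|² = (-1169 − (-581))/2058 = -2/7.
Foot = (17, -18, -10) − (-2/7)·(-35, 28, 7) = (7, -10, -8).

(7, -10, -8)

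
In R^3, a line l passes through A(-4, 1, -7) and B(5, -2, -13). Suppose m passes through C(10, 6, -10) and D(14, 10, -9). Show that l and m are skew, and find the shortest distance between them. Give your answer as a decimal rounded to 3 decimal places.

0.242

A direction vector for l is B − A = (9, -3, -6).
A direction vector for m is D − C = (4, 4, 1).
Common perpendicular direction n = (9, -3, -6) × (4, 4, 1) = (21, -33, 48).
With w = (10, 6, -10) − (-4, 1, -7) = (14, 5, -3), w · n = -15.
Since n ≠ 0 the lines are not parallel, and w · n = -15 ≠ 0 so they do not intersect; hence they are skew.
Distance = |w · n| / |n| = |-15| / √3834 ≈ 0.242.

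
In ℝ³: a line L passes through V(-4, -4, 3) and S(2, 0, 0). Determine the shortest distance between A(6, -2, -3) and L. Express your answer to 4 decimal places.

A direction vector for L is S − V = (6, 4, -3).
Taking (-4, -4, 3) on L with direction v = (6, 4, -3): w = A − (-4, -4, 3) = (10, 2, -6), and w × v = (18, -6, 28).
Distance = |w × v| / |v| = √1144 / √61 ≈ 4.3306.

4.3306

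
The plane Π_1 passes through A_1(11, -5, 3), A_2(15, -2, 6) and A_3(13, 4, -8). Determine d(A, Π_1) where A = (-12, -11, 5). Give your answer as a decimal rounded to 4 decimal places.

13.6256

A_1A_2 = (4, 3, 3), A_1A_3 = (2, 9, -11); a normal to Π_1 is A_1A_2 × A_1A_3 = (-60, 50, 30).
Using A_1: Π_1 has equation -60x + 50y + 30z = -820.
n·A − d = (-60)·(-12) + (50)·(-11) + (30)·(5) − (-820) = 1140; |n| = √7000.
Distance = |1140| / √7000 = 1140/√7000 ≈ 13.6256.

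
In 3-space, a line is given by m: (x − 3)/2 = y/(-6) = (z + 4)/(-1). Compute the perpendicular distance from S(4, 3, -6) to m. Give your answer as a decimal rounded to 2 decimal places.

m has direction (2, -6, -1) through (3, 0, -4).
Taking (3, 0, -4) on m with direction v = (2, -6, -1): w = S − (3, 0, -4) = (1, 3, -2), and w × v = (-15, -3, -12).
Distance = |w × v| / |v| = √378 / √41 ≈ 3.04.

3.04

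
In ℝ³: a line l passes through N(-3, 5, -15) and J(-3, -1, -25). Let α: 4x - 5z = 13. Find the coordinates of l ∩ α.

A direction vector for l is J − N = (0, -6, -10).
Substitute r = (-3, 5, -15) + t(0, -6, -10) into the plane: 63 + 50t = 13, so t = -1.
Intersection: (-3, 5, -15) + (-1)·(0, -6, -10) = (-3, 11, -5).

(-3, 11, -5)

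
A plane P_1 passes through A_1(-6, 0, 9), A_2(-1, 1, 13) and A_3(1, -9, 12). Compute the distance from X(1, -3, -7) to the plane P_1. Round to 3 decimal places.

A_1A_2 = (5, 1, 4), A_1A_3 = (7, -9, 3); a normal to P_1 is A_1A_2 × A_1A_3 = (39, 13, -52).
Using A_1: P_1 has equation 39x + 13y - 52z = -702.
n·X − d = (39)·(1) + (13)·(-3) + (-52)·(-7) − (-702) = 1066; |n| = √4394.
Distance = |1066| / √4394 = 1066/√4394 ≈ 16.082.

16.082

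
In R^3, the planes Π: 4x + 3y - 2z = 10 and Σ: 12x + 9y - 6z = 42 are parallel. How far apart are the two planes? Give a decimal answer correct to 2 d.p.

Rescale Σ by 1/3: 4x + 3y - 2z = 14. Then distance = |10 − 14| / √29 ≈ 0.74.

0.74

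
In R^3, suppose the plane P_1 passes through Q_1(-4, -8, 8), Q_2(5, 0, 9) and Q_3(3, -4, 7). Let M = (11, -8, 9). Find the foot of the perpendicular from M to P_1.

(8, -4, 4)

Q_1Q_2 = (9, 8, 1), Q_1Q_3 = (7, 4, -1); a normal to P_1 is Q_1Q_2 × Q_1Q_3 = (-12, 16, -20).
Using Q_1: P_1 has equation -12x + 16y - 20z = -240.
Foot = M − λn with λ = (n·M − d)/|n|² = (-440 − (-240))/800 = -1/4.
Foot = (11, -8, 9) − (-1/4)·(-12, 16, -20) = (8, -4, 4).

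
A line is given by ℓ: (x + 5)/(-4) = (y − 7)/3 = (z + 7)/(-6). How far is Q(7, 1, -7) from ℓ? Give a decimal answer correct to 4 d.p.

10.4207

ℓ has direction (-4, 3, -6) through (-5, 7, -7).
Taking (-5, 7, -7) on ℓ with direction v = (-4, 3, -6): w = Q − (-5, 7, -7) = (12, -6, 0), and w × v = (36, 72, 12).
Distance = |w × v| / |v| = √6624 / √61 ≈ 10.4207.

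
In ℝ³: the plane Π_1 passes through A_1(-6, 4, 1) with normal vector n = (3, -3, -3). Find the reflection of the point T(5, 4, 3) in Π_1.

Π_1: n·r = n·A_1 gives 3x - 3y - 3z = -33.
λ = (n·T − d)/|n|² = (-6 − (-33))/27 = 1.
Reflection = T − 2λn = (5, 4, 3) − 2·(3, -3, -3) = (-1, 10, 9).

(-1, 10, 9)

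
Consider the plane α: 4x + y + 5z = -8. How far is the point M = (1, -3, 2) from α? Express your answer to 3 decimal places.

2.932

n·M − d = (4)·(1) + (1)·(-3) + (5)·(2) − (-8) = 19; |n| = √42.
Distance = |19| / √42 = 19/√42 ≈ 2.932.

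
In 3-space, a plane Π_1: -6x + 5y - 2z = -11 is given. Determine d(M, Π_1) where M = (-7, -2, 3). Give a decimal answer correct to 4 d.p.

4.5893

n·M − d = (-6)·(-7) + (5)·(-2) + (-2)·(3) − (-11) = 37; |n| = √65.
Distance = |37| / √65 = 37/√65 ≈ 4.5893.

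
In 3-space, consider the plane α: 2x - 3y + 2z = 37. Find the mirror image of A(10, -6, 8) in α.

(6, 0, 4)

λ = (n·A − d)/|n|² = (54 − 37)/17 = 1.
Reflection = A − 2λn = (10, -6, 8) − 2·(2, -3, 2) = (6, 0, 4).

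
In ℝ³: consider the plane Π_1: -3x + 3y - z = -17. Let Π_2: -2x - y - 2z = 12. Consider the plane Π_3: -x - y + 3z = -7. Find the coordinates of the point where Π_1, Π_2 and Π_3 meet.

(1, -6, -4)

Solving the 3×3 linear system -3x + 3y - z = -17, -2x - y - 2z = 12, -x - y + 3z = -7 (e.g. by elimination or Cramer's rule, determinant = 38) gives (1, -6, -4).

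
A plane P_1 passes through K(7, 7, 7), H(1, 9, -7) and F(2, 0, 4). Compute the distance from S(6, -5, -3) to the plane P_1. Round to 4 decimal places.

KH = (-6, 2, -14), KF = (-5, -7, -3); a normal to P_1 is KH × KF = (-104, 52, 52).
Using K: P_1 has equation -104x + 52y + 52z = 0.
n·S − d = (-104)·(6) + (52)·(-5) + (52)·(-3) − 0 = -1040; |n| = √16224.
Distance = |-1040| / √16224 = 1040/√16224 ≈ 8.1650.

8.1650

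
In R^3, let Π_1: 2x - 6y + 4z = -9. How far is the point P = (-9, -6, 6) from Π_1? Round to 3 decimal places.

6.815

n·P − d = (2)·(-9) + (-6)·(-6) + (4)·(6) − (-9) = 51; |n| = √56.
Distance = |51| / √56 = 51/√56 ≈ 6.815.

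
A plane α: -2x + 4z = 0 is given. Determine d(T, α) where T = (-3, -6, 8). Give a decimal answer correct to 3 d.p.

8.497

n·T − d = (-2)·(-3) + (0)·(-6) + (4)·(8) − 0 = 38; |n| = √20.
Distance = |38| / √20 = 38/√20 ≈ 8.497.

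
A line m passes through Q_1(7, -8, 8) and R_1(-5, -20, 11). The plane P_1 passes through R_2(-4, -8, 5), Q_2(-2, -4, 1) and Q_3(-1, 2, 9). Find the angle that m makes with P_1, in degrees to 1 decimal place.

23.2

A direction vector for m is R_1 − Q_1 = (-12, -12, 3).
R_2Q_2 = (2, 4, -4), R_2Q_3 = (3, 10, 4); a normal to P_1 is R_2Q_2 × R_2Q_3 = (56, -20, 8).
Using R_2: P_1 has equation 56x - 20y + 8z = -24.
sin θ = |n·v| / (|n||v|) = |-408| / (√3600 · √297) = 0.39458.
θ ≈ 23.2°.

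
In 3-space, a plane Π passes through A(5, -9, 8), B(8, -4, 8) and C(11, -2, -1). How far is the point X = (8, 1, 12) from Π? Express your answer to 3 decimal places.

1.859

AB = (3, 5, 0), AC = (6, 7, -9); a normal to Π is AB × AC = (-45, 27, -9).
Using A: Π has equation -45x + 27y - 9z = -540.
n·X − d = (-45)·(8) + (27)·(1) + (-9)·(12) − (-540) = 99; |n| = √2835.
Distance = |99| / √2835 = 99/√2835 ≈ 1.859.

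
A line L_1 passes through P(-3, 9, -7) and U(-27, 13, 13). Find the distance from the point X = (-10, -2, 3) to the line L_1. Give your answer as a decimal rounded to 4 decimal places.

12.8132

A direction vector for L_1 is U − P = (-24, 4, 20).
Taking (-3, 9, -7) on L_1 with direction v = (-24, 4, 20): w = X − (-3, 9, -7) = (-7, -11, 10), and w × v = (-260, -100, -292).
Distance = |w × v| / |v| = √162864 / √992 ≈ 12.8132.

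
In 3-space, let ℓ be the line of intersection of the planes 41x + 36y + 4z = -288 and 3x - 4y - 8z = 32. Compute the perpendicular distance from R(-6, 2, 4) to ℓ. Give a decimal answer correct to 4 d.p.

9.6427

Direction of ℓ: (41, 36, 4) × (3, -4, -8) = (-272, 340, -272).
A point on ℓ: solving the two plane equations with x = -8 gives (-8, 2, -8).
Taking (-8, 2, -8) on ℓ with direction v = (-272, 340, -272): w = R − (-8, 2, -8) = (2, 0, 12), and w × v = (-4080, -2720, 680).
Distance = |w × v| / |v| = √24507200 / √263568 ≈ 9.6427.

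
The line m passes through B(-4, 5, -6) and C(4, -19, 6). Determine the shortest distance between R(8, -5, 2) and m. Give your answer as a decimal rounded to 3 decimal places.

A direction vector for m is C − B = (8, -24, 12).
Taking (-4, 5, -6) on m with direction v = (8, -24, 12): w = R − (-4, 5, -6) = (12, -10, 8), and w × v = (72, -80, -208).
Distance = |w × v| / |v| = √54848 / √784 ≈ 8.364.

8.364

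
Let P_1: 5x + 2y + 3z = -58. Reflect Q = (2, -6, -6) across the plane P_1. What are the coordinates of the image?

(-8, -10, -12)

λ = (n·Q − d)/|n|² = (-20 − (-58))/38 = 1.
Reflection = Q − 2λn = (2, -6, -6) − 2·(5, 2, 3) = (-8, -10, -12).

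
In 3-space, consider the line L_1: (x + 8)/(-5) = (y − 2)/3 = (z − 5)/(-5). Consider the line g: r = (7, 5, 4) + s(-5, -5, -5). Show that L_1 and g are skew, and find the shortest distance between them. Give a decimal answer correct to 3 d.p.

11.314

L_1 has direction (-5, 3, -5) through (-8, 2, 5).
Common perpendicular direction n = (-5, 3, -5) × (-5, -5, -5) = (-40, 0, 40).
With w = (7, 5, 4) − (-8, 2, 5) = (15, 3, -1), w · n = -640.
Since n ≠ 0 the lines are not parallel, and w · n = -640 ≠ 0 so they do not intersect; hence they are skew.
Distance = |w · n| / |n| = |-640| / √3200 ≈ 11.314.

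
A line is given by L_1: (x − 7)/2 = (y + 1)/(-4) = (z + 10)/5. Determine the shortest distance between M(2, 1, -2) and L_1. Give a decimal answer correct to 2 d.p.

L_1 has direction (2, -4, 5) through (7, -1, -10).
Taking (7, -1, -10) on L_1 with direction v = (2, -4, 5): w = M − (7, -1, -10) = (-5, 2, 8), and w × v = (42, 41, 16).
Distance = |w × v| / |v| = √3701 / √45 ≈ 9.07.

9.07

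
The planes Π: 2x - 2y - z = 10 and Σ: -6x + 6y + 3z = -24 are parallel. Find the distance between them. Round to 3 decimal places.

0.667

Rescale Σ by 1/(-3): 2x - 2y - z = 8. Then distance = |10 − 8| / √9 ≈ 0.667.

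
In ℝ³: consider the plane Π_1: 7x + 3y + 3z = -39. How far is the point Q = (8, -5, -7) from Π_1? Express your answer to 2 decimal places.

n·Q − d = (7)·(8) + (3)·(-5) + (3)·(-7) − (-39) = 59; |n| = √67.
Distance = |59| / √67 = 59/√67 ≈ 7.21.

7.21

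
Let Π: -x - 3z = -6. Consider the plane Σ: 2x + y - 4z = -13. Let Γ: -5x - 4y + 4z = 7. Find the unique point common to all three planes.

Solving the 3×3 linear system -x - 3z = -6, 2x + y - 4z = -13, -5x - 4y + 4z = 7 (e.g. by elimination or Cramer's rule, determinant = 21) gives (-3, 5, 3).

(-3, 5, 3)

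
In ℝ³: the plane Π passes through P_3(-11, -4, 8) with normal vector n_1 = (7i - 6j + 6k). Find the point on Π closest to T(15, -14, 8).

(1, -2, -4)

Π: n_1·r = n_1·P_3 gives 7x - 6y + 6z = -5.
Foot = T − λn with λ = (n·T − d)/|n|² = (237 − (-5))/121 = 2.
Foot = (15, -14, 8) − 2·(7, -6, 6) = (1, -2, -4).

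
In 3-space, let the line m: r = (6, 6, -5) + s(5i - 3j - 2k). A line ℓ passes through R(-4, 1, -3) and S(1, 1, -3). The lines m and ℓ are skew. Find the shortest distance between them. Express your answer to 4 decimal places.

A direction vector for ℓ is S − R = (5, 0, 0).
Common perpendicular direction n = (5, -3, -2) × (5, 0, 0) = (0, -10, 15).
With w = (-4, 1, -3) − (6, 6, -5) = (-10, -5, 2), w · n = 80.
Distance = |w · n| / |n| = |80| / √325 ≈ 4.4376.

4.4376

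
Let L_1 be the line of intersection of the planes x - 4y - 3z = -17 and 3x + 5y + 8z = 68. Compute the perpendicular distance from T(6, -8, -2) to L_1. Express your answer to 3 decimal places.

Direction of L_1: (1, -4, -3) × (3, 5, 8) = (-17, -17, 17).
A point on L_1: solving the two plane equations with x = 5 gives (5, 1, 6).
Taking (5, 1, 6) on L_1 with direction v = (-17, -17, 17): w = T − (5, 1, 6) = (1, -9, -8), and w × v = (-289, 119, -170).
Distance = |w × v| / |v| = √126582 / √867 ≈ 12.083.

12.083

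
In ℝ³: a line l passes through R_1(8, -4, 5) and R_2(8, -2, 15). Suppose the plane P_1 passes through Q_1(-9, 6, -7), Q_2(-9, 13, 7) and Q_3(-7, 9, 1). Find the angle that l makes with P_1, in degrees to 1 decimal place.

A direction vector for l is R_2 − R_1 = (0, 2, 10).
Q_1Q_2 = (0, 7, 14), Q_1Q_3 = (2, 3, 8); a normal to P_1 is Q_1Q_2 × Q_1Q_3 = (14, 28, -14).
Using Q_1: P_1 has equation 14x + 28y - 14z = 140.
sin θ = |n·v| / (|n||v|) = |-84| / (√1176 · √104) = 0.24019.
θ ≈ 13.9°.

13.9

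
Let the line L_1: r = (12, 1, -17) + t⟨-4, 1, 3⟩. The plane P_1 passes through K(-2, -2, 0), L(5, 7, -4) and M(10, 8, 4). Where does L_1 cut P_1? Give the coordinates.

KL = (7, 9, -4), KM = (12, 10, 4); a normal to P_1 is KL × KM = (76, -76, -38).
Using K: P_1 has equation 76x - 76y - 38z = 0.
Substitute r = (12, 1, -17) + t(-4, 1, 3) into the plane: 1482 + (-494)t = 0, so t = 3.
Intersection: (12, 1, -17) + 3·(-4, 1, 3) = (0, 4, -8).

(0, 4, -8)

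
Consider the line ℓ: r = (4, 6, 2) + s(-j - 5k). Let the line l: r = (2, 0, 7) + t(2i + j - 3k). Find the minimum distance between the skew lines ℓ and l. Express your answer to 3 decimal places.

Common perpendicular direction n = (0, -1, -5) × (2, 1, -3) = (8, -10, 2).
With w = (2, 0, 7) − (4, 6, 2) = (-2, -6, 5), w · n = 54.
Distance = |w · n| / |n| = |54| / √168 ≈ 4.166.

4.166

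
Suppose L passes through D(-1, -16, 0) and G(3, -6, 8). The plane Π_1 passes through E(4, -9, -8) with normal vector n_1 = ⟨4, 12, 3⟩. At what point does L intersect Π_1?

(1, -11, 4)

A direction vector for L is G − D = (4, 10, 8).
Π_1: n_1·r = n_1·E gives 4x + 12y + 3z = -116.
Substitute r = (-1, -16, 0) + t(4, 10, 8) into the plane: -196 + 160t = -116, so t = 1/2.
Intersection: (-1, -16, 0) + (1/2)·(4, 10, 8) = (1, -11, 4).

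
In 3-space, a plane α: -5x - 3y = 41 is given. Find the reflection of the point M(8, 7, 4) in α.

(-22, -11, 4)

λ = (n·M − d)/|n|² = (-61 − 41)/34 = -3.
Reflection = M − 2λn = (8, 7, 4) − (-6)·(-5, -3, 0) = (-22, -11, 4).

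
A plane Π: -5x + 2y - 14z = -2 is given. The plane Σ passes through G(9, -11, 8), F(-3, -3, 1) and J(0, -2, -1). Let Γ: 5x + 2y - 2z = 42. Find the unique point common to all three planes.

GF = (-12, 8, -7), GJ = (-9, 9, -9); a normal to Σ is GF × GJ = (-9, -45, -36).
Using G: Σ has equation -9x - 45y - 36z = 126.
Solving the 3×3 linear system -5x + 2y - 14z = -2, -9x - 45y - 36z = 126, 5x + 2y - 2z = 42 (e.g. by elimination or Cramer's rule, determinant = -4104) gives (8, -2, -3).

(8, -2, -3)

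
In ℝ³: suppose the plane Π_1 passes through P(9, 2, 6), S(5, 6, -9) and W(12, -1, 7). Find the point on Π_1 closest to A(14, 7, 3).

(9, 2, 3)

PS = (-4, 4, -15), PW = (3, -3, 1); a normal to Π_1 is PS × PW = (-41, -41, 0).
Using P: Π_1 has equation -41x - 41y = -451.
Foot = A − λn with λ = (n·A − d)/|n|² = (-861 − (-451))/3362 = -5/41.
Foot = (14, 7, 3) − (-5/41)·(-41, -41, 0) = (9, 2, 3).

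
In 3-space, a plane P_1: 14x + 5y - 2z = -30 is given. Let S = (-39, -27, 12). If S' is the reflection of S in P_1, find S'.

λ = (n·S − d)/|n|² = (-705 − (-30))/225 = -3.
Reflection = S − 2λn = (-39, -27, 12) − (-6)·(14, 5, -2) = (45, 3, 0).

(45, 3, 0)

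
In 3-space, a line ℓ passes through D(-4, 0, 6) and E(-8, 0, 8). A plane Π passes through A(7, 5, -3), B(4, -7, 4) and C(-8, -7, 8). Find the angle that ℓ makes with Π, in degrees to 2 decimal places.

A direction vector for ℓ is E − D = (-4, 0, 2).
AB = (-3, -12, 7), AC = (-15, -12, 11); a normal to Π is AB × AC = (-48, -72, -144).
Using A: Π has equation -48x - 72y - 144z = -264.
sin θ = |n·v| / (|n||v|) = |-96| / (√28224 · √20) = 0.12778.
θ ≈ 7.34°.

7.34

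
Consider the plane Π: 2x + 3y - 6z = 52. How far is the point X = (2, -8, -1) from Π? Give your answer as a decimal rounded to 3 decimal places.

n·X − d = (2)·(2) + (3)·(-8) + (-6)·(-1) − 52 = -66; |n| = √49.
Distance = |-66| / √49 = 66/√49 ≈ 9.429.

9.429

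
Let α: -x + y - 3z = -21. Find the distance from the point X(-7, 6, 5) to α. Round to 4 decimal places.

5.7287

n·X − d = (-1)·(-7) + (1)·(6) + (-3)·(5) − (-21) = 19; |n| = √11.
Distance = |19| / √11 = 19/√11 ≈ 5.7287.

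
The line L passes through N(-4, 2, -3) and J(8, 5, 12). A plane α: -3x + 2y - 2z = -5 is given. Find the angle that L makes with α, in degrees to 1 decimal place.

48.5

A direction vector for L is J − N = (12, 3, 15).
sin θ = |n·v| / (|n||v|) = |-60| / (√17 · √378) = 0.74848.
θ ≈ 48.5°.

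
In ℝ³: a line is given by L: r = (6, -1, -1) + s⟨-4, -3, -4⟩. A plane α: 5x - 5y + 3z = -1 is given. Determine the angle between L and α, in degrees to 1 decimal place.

20.2

sin θ = |n·v| / (|n||v|) = |-17| / (√59 · √41) = 0.34565.
θ ≈ 20.2°.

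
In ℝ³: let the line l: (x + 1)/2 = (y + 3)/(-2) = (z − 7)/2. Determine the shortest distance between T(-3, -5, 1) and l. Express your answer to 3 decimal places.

l has direction (2, -2, 2) through (-1, -3, 7).
Taking (-1, -3, 7) on l with direction v = (2, -2, 2): w = T − (-1, -3, 7) = (-2, -2, -6), and w × v = (-16, -8, 8).
Distance = |w × v| / |v| = √384 / √12 ≈ 5.657.

5.657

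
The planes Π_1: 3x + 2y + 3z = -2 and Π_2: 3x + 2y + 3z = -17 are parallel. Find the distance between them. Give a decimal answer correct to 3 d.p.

3.198

Same normal n = (3, 2, 3) with |n| = √22; distance = |-2 − (-17)| / |n| = 15/√22 ≈ 3.198.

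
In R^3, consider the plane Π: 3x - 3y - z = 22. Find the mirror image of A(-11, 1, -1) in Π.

(7, -17, -7)

λ = (n·A − d)/|n|² = (-35 − 22)/19 = -3.
Reflection = A − 2λn = (-11, 1, -1) − (-6)·(3, -3, -1) = (7, -17, -7).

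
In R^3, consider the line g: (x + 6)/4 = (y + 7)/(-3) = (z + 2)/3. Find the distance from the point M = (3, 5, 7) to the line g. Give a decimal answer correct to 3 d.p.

16.869

g has direction (4, -3, 3) through (-6, -7, -2).
Taking (-6, -7, -2) on g with direction v = (4, -3, 3): w = M − (-6, -7, -2) = (9, 12, 9), and w × v = (63, 9, -75).
Distance = |w × v| / |v| = √9675 / √34 ≈ 16.869.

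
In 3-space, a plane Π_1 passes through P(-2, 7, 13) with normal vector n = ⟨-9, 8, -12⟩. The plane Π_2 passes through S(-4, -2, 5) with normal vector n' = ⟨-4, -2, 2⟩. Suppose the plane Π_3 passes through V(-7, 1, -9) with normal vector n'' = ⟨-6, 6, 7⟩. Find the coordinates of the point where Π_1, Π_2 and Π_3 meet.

(-2, -8, 3)

Π_1: n·r = n·P gives -9x + 8y - 12z = -82.
Π_2: n'·r = n'·S gives -4x - 2y + 2z = 30.
Π_3: n''·r = n''·V gives -6x + 6y + 7z = -15.
Solving the 3×3 linear system -9x + 8y - 12z = -82, -4x - 2y + 2z = 30, -6x + 6y + 7z = -15 (e.g. by elimination or Cramer's rule, determinant = 794) gives (-2, -8, 3).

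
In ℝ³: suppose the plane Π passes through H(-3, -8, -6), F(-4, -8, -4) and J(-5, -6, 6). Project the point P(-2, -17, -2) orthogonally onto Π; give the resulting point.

HF = (-1, 0, 2), HJ = (-2, 2, 12); a normal to Π is HF × HJ = (-4, 8, -2).
Using H: Π has equation -4x + 8y - 2z = -40.
Foot = P − λn with λ = (n·P − d)/|n|² = (-124 − (-40))/84 = -1.
Foot = (-2, -17, -2) − (-1)·(-4, 8, -2) = (-6, -9, -4).

(-6, -9, -4)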